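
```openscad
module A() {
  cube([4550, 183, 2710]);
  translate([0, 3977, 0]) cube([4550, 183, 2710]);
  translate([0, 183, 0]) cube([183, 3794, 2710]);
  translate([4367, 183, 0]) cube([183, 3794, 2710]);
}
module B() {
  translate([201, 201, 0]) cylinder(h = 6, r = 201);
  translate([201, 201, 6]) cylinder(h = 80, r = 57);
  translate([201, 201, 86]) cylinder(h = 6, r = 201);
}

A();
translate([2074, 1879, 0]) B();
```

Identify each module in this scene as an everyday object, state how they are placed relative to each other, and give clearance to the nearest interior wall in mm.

A is a house frame. B is a spool. The spool sits inside the house frame, centred. The clearance to the nearest interior wall is 1696 mm.

Clearances: x = 1891, y = 1696; minimum 1696 mm.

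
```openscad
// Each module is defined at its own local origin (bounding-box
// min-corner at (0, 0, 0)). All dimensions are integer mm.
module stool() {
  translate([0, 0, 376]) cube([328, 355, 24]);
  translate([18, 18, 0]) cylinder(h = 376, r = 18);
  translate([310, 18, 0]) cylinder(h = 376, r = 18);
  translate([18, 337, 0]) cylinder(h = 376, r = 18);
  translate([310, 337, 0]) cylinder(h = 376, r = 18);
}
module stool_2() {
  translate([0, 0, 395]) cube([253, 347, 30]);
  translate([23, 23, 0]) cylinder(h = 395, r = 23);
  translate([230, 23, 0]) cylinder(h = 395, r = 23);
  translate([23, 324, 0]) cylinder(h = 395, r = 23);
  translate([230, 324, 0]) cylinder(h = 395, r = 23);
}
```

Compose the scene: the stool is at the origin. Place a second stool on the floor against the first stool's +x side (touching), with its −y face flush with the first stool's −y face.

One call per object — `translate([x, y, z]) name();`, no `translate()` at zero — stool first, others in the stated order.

stool();
translate([328, 0, 0]) stool_2();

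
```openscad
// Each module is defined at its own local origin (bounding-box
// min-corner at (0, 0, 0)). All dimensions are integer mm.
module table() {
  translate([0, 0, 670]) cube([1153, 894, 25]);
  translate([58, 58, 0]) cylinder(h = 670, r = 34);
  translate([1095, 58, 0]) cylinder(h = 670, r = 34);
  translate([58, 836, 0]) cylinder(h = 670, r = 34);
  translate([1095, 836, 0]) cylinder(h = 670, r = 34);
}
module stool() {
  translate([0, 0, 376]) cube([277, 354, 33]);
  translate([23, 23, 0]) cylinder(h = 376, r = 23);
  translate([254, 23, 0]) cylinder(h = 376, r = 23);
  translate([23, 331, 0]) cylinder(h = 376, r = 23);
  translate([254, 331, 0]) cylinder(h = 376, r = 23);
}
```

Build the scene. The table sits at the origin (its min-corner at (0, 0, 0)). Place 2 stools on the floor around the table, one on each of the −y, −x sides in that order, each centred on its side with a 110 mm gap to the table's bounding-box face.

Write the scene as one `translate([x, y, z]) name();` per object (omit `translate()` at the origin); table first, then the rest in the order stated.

table();
translate([438, -464, 0]) stool();
translate([-387, 270, 0]) stool();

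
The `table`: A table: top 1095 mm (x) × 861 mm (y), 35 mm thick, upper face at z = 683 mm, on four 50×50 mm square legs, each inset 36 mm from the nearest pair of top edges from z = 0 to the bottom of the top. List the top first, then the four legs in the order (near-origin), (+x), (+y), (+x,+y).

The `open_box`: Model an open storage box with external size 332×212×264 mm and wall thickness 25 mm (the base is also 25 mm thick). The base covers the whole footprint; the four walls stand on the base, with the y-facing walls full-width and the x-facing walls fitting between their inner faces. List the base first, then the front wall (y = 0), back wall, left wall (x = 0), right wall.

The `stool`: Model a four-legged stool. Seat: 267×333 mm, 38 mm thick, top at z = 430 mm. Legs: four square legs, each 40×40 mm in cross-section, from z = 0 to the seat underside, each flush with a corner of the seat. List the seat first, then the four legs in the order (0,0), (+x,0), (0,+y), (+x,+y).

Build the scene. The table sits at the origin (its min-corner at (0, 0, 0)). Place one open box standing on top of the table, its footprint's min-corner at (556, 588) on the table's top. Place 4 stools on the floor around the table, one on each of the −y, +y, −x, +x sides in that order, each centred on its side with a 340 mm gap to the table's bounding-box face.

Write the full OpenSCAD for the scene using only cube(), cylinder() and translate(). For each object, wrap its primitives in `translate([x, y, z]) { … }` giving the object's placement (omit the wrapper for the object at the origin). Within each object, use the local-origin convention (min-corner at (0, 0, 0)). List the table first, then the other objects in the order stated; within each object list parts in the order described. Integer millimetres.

translate([0, 0, 648]) cube([1095, 861, 35]);
translate([36, 36, 0]) cube([50, 50, 648]);
translate([1009, 36, 0]) cube([50, 50, 648]);
translate([36, 775, 0]) cube([50, 50, 648]);
translate([1009, 775, 0]) cube([50, 50, 648]);
translate([556, 588, 683]) {
  cube([332, 212, 25]);
  translate([0, 0, 25]) cube([332, 25, 239]);
  translate([0, 187, 25]) cube([332, 25, 239]);
  translate([0, 25, 25]) cube([25, 162, 239]);
  translate([307, 25, 25]) cube([25, 162, 239]);
}
translate([414, -673, 0]) {
  translate([0, 0, 392]) cube([267, 333, 38]);
  cube([40, 40, 392]);
  translate([227, 0, 0]) cube([40, 40, 392]);
  translate([0, 293, 0]) cube([40, 40, 392]);
  translate([227, 293, 0]) cube([40, 40, 392]);
}
translate([414, 1201, 0]) {
  translate([0, 0, 392]) cube([267, 333, 38]);
  cube([40, 40, 392]);
  translate([227, 0, 0]) cube([40, 40, 392]);
  translate([0, 293, 0]) cube([40, 40, 392]);
  translate([227, 293, 0]) cube([40, 40, 392]);
}
translate([-607, 264, 0]) {
  translate([0, 0, 392]) cube([267, 333, 38]);
  cube([40, 40, 392]);
  translate([227, 0, 0]) cube([40, 40, 392]);
  translate([0, 293, 0]) cube([40, 40, 392]);
  translate([227, 293, 0]) cube([40, 40, 392]);
}
translate([1435, 264, 0]) {
  translate([0, 0, 392]) cube([267, 333, 38]);
  cube([40, 40, 392]);
  translate([227, 0, 0]) cube([40, 40, 392]);
  translate([0, 293, 0]) cube([40, 40, 392]);
  translate([227, 293, 0]) cube([40, 40, 392]);
}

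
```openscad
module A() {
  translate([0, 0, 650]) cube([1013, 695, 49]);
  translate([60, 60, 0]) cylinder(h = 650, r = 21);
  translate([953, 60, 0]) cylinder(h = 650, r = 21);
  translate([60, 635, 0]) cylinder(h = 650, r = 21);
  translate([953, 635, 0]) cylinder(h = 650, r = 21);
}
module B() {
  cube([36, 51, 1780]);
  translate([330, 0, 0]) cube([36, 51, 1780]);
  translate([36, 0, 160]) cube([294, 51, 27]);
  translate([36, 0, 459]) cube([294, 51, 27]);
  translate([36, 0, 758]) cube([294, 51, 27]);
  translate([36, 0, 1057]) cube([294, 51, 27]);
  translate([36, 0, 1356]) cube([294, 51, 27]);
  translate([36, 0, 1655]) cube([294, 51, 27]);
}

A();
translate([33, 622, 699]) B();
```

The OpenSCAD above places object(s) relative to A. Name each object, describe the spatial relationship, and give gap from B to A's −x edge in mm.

A is a table. B is a ladder. The ladder is on top of the table. The gap from the ladder to the table's −x edge is 33 mm.

The ladder's min-x is at 33; the table's min-x is 0; gap = 33 mm.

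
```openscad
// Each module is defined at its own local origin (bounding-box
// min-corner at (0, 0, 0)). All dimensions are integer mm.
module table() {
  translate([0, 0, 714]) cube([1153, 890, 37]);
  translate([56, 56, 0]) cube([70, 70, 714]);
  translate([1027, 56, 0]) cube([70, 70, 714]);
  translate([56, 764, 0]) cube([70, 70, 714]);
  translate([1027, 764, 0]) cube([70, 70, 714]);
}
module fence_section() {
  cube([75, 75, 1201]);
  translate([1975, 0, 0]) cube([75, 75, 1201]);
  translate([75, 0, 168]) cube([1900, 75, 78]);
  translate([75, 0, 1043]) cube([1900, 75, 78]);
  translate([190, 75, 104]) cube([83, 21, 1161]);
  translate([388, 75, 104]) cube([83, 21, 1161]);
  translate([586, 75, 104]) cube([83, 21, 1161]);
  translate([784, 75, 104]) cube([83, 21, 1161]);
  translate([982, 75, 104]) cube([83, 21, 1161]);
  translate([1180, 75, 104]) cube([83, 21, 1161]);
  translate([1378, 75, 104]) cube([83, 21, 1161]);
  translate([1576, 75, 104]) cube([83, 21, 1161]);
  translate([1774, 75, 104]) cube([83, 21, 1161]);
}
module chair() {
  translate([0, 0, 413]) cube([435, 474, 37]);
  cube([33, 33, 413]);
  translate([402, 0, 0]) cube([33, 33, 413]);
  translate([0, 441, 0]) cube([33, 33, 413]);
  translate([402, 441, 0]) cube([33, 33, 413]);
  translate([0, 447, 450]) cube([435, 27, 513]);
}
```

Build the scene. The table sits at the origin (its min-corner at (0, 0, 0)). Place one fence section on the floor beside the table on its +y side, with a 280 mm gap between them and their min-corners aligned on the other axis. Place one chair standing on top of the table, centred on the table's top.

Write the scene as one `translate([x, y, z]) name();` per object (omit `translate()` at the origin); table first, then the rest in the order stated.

table();
translate([0, 1170, 0]) fence_section();
translate([359, 208, 751]) chair();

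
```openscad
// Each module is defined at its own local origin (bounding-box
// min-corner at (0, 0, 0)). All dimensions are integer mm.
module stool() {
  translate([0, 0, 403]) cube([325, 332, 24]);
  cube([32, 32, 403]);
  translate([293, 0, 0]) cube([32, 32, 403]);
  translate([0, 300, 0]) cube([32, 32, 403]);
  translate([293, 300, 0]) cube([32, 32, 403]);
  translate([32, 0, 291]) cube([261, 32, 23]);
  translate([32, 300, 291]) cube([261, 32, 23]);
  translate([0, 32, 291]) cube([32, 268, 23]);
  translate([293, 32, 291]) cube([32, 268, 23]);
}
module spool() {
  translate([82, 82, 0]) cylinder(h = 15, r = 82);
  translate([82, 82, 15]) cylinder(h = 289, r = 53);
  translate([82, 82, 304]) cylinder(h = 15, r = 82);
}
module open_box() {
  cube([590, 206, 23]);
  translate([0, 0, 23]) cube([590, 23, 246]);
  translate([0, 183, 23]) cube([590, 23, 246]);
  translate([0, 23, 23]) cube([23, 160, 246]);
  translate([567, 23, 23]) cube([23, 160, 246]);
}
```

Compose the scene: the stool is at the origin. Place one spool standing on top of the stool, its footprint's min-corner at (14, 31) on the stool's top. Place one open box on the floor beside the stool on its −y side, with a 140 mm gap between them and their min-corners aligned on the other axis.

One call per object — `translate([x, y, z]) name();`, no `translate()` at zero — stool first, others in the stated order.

stool();
translate([14, 31, 427]) spool();
translate([0, -346, 0]) open_box();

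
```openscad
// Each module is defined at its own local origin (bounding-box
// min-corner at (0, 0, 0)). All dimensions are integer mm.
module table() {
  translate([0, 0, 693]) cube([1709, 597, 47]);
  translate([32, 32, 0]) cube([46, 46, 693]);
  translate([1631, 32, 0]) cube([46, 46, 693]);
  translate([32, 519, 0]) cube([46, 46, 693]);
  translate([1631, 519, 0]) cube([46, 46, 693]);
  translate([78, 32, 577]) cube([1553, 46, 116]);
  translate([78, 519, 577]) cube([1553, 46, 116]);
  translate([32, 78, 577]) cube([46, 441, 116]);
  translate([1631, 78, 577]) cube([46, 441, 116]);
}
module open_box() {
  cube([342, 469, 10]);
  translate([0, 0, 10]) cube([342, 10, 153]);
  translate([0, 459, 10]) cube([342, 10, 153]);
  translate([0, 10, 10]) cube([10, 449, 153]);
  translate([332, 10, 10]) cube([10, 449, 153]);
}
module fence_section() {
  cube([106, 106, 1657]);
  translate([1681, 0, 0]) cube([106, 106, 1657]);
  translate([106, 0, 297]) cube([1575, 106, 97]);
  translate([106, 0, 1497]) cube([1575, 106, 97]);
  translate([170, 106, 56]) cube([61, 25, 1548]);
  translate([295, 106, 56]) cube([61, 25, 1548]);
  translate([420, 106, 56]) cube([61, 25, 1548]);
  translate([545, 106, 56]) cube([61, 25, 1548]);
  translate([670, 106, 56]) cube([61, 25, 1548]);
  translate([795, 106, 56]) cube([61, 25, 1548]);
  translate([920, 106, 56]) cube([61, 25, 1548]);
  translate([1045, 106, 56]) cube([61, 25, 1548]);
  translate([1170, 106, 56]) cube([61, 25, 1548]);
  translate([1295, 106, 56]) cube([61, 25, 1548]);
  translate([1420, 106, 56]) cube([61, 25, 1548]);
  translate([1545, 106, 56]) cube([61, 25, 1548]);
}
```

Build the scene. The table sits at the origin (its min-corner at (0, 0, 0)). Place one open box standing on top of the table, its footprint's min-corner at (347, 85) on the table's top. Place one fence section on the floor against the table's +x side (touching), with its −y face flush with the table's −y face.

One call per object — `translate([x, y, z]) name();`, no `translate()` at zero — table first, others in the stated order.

table();
translate([347, 85, 740]) open_box();
translate([1709, 0, 0]) fence_section();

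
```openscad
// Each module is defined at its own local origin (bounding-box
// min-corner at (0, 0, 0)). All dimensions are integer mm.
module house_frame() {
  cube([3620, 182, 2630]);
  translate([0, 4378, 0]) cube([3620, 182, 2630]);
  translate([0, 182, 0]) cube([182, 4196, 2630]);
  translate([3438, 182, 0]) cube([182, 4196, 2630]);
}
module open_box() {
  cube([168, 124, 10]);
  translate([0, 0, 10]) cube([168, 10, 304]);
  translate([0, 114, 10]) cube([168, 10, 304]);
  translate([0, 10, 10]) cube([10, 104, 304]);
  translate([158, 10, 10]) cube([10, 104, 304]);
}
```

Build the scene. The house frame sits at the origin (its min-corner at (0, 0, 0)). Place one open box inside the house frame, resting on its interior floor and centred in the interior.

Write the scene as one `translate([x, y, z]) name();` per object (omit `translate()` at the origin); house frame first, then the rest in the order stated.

house_frame();
translate([1726, 2218, 0]) open_box();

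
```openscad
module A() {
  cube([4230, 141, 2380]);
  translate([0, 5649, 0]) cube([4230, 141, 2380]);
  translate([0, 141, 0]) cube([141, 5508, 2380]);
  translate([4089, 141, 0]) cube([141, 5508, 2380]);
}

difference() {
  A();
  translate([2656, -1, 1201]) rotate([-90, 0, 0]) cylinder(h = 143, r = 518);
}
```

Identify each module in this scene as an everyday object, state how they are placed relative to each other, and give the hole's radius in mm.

A is a house frame. The house frame has a circular hole through its front wall. The hole's radius is 518 mm.

The subtracted cylinder has r = 518 mm.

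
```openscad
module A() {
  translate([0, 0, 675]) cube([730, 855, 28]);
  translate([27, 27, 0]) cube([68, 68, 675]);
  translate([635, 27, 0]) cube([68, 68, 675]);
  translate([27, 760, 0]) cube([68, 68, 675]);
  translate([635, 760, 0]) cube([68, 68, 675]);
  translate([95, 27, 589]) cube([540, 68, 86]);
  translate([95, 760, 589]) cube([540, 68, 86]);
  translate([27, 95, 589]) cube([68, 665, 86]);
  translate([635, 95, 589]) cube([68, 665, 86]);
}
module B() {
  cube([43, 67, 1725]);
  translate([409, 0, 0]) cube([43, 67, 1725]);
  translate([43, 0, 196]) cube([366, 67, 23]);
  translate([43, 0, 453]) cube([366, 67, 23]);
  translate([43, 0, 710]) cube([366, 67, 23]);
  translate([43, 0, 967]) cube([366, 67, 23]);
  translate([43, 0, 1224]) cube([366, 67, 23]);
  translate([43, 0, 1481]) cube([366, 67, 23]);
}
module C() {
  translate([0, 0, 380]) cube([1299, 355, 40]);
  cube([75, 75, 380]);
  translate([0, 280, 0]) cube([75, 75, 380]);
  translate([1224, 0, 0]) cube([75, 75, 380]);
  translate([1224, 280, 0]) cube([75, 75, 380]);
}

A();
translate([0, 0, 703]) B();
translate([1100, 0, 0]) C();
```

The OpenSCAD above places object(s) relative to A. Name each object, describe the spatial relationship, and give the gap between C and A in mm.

A is a table. B is a ladder. C is a bench. The ladder is on top of the table. The bench is on the floor beside the table on its +x side. The gap between the bench and the table is 370 mm.

The bench's nearest face is 370 mm from the table's +x face.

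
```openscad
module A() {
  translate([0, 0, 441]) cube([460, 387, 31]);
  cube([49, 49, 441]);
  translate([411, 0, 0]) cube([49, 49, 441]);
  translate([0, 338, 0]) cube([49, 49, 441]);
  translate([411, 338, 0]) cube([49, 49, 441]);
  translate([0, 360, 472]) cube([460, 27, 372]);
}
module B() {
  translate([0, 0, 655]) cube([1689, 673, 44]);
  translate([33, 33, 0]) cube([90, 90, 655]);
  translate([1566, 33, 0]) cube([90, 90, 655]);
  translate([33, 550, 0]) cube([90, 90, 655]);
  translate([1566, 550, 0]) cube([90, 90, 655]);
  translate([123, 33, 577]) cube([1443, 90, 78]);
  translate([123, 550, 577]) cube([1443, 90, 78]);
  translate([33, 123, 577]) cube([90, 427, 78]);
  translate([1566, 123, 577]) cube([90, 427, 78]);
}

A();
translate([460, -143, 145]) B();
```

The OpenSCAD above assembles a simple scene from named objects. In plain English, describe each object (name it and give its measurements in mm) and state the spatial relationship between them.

A is a chair. The seat is a 460×387×31 mm slab with its top at z = 472 mm, on four 49×49 mm corner legs (flush with the seat edges, standing on z = 0). A flat backrest 27 mm thick, 372 mm tall, spans the full seat width and rises from the seat top along its +y edge, rear face flush with the rear of the seat.

B is a table with a 1689×673 mm rectangular top, 44 mm thick, top surface at z = 699 mm, supported by four 90×90 mm square legs, each inset 33 mm from the nearest pair of top edges, running from the floor. Four apron rails, 90 mm thick and 78 mm tall, run between adjacent legs with their top edges flush with the underside of the top and their outer faces flush with the legs' outer faces.

The table is beside the chair with their tops flush at z = 844.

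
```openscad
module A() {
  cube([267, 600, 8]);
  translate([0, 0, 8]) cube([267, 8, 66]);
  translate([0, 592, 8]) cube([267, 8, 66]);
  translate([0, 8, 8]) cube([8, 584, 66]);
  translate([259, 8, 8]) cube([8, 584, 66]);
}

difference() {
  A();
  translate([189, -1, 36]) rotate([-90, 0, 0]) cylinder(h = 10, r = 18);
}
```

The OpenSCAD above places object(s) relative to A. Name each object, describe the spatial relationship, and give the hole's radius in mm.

A is an open box. The open box has a circular hole through its front wall. The hole's radius is 18 mm.

The subtracted cylinder has r = 18 mm.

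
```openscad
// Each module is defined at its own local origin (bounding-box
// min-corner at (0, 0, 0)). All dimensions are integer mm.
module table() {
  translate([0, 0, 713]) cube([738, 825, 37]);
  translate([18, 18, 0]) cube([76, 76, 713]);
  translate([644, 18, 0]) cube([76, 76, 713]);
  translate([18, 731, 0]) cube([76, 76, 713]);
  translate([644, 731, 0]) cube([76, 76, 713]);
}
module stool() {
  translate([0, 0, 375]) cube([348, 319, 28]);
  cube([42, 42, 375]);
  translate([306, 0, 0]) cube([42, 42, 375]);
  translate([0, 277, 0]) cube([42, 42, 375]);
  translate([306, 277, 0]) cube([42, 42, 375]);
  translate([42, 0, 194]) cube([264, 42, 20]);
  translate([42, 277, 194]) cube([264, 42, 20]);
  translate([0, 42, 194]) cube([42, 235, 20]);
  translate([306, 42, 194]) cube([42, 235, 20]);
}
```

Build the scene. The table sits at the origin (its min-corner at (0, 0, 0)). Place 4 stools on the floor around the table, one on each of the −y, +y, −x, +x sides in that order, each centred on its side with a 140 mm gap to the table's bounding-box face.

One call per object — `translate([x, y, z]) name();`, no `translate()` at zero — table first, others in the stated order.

table();
translate([195, -459, 0]) stool();
translate([195, 965, 0]) stool();
translate([-488, 253, 0]) stool();
translate([878, 253, 0]) stool();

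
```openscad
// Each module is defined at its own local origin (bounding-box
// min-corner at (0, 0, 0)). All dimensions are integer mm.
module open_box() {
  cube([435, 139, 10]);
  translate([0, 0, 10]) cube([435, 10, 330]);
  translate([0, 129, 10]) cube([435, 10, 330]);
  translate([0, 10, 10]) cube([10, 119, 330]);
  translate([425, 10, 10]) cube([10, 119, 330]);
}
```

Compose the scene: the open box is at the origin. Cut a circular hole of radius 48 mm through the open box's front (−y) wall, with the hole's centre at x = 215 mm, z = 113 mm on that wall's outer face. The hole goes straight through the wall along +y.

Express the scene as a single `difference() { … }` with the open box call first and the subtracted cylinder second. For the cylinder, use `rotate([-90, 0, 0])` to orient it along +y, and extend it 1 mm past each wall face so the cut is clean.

difference() {
  open_box();
  translate([215, -1, 113]) rotate([-90, 0, 0]) cylinder(h = 12, r = 48);
}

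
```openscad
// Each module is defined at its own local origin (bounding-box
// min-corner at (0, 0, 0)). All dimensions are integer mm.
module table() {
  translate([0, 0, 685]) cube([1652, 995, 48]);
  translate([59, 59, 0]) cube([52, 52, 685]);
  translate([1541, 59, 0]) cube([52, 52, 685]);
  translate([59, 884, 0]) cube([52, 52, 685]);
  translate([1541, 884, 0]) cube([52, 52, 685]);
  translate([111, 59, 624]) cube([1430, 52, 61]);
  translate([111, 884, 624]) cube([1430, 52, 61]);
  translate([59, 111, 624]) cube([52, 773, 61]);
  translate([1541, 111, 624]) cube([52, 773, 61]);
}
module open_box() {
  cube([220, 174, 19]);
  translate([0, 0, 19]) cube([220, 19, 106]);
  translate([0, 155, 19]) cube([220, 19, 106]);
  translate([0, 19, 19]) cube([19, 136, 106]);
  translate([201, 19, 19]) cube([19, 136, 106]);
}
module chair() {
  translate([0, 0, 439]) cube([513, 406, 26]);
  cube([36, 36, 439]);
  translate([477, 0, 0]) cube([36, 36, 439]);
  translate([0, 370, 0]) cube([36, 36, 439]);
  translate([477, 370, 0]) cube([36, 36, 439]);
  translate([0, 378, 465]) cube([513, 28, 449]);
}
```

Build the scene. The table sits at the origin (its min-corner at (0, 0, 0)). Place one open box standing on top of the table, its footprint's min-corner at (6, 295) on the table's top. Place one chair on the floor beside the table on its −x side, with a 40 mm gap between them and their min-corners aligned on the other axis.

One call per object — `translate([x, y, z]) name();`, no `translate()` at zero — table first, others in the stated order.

table();
translate([6, 295, 733]) open_box();
translate([-553, 0, 0]) chair();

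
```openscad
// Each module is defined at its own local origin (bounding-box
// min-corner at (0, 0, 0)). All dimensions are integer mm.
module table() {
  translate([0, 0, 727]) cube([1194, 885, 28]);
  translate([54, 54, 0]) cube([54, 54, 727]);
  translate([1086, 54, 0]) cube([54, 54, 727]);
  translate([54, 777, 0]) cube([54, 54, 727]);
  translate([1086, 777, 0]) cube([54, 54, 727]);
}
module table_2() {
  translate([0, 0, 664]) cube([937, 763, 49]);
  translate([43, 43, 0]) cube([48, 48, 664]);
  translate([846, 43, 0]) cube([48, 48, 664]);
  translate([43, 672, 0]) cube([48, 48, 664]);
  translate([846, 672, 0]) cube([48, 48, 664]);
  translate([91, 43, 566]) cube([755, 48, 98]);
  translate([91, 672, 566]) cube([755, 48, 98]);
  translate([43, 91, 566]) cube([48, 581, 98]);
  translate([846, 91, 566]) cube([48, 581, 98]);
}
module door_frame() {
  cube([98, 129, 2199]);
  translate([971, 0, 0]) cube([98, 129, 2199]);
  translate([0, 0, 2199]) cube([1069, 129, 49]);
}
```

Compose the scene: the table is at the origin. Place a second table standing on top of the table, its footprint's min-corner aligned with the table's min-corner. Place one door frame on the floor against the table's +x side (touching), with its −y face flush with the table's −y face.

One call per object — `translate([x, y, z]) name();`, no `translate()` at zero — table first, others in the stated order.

table();
translate([0, 0, 755]) table_2();
translate([1194, 0, 0]) door_frame();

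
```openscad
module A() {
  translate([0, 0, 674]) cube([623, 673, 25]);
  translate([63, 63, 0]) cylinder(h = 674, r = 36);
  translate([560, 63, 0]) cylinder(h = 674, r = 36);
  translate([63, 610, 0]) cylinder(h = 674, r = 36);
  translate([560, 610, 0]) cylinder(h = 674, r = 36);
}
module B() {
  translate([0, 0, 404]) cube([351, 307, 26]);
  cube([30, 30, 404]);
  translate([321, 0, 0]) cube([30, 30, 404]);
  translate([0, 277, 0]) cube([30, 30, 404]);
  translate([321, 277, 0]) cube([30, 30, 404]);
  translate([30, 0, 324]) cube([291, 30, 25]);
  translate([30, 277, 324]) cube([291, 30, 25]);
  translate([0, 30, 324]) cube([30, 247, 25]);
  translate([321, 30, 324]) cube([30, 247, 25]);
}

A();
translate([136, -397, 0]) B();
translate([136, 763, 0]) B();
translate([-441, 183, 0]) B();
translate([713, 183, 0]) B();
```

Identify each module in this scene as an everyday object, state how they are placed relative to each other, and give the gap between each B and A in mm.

A is a table. B is a stool. Four stools sit around the table at the −y, +y, −x, +x sides. The gap between each stool and the table is 90 mm.

Each stool's nearest face is 90 mm from the table's bounding box.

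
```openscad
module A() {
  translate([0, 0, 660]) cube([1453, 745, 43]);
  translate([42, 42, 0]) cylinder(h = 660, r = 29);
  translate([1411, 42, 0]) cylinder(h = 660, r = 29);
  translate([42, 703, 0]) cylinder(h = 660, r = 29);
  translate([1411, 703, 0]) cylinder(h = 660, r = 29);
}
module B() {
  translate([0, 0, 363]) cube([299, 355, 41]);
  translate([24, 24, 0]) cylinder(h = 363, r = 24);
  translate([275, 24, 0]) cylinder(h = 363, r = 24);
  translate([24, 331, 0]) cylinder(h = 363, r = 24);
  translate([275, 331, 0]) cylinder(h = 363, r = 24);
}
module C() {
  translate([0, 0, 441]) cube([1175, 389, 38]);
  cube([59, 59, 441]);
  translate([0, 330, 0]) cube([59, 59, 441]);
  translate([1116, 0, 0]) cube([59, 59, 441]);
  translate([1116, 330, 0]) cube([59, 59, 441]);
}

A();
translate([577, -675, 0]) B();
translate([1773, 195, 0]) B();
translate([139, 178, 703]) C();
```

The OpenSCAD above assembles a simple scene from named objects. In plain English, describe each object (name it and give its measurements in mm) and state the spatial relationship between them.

A is a rectangular dining table. The top is 1453×745×43 mm with its upper surface at z = 703 mm. It stands on four round legs of 58 mm diameter, each leg's bounding box inset 13 mm from the nearest pair of top edges, running from the floor to the underside of the top.

B is a four-legged stool. The seat is 299×355 mm, 41 mm thick, top at z = 404 mm. It stands on four round legs, each 48 mm in diameter, from z = 0 to the seat underside, each leg's axis is inset half a diameter from the nearest pair of seat edges (so the leg's bounding box is flush with the corner).

C is a long wooden bench with a 1175 mm (x) × 389 mm (y) seat, 38 mm thick, its top surface 479 mm above the floor. Four 59 mm square legs at the seat corners, flush with the edges, run from z = 0 to the seat underside.

Two stools sit around the table at the −y, +x sides. The bench is on top of the table, centred.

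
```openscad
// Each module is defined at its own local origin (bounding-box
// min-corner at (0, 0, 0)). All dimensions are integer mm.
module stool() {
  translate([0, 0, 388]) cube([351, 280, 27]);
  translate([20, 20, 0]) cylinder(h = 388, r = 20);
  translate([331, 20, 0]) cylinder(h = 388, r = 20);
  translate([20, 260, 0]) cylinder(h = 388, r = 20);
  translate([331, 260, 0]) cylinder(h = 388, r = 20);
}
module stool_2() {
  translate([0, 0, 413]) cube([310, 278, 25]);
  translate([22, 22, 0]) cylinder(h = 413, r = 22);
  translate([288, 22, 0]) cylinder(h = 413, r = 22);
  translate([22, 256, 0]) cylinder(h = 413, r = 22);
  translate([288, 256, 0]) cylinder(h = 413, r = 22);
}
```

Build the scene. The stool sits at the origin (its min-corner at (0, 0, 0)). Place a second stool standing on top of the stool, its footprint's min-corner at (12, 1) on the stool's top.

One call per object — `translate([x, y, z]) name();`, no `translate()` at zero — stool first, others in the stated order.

stool();
translate([12, 1, 415]) stool_2();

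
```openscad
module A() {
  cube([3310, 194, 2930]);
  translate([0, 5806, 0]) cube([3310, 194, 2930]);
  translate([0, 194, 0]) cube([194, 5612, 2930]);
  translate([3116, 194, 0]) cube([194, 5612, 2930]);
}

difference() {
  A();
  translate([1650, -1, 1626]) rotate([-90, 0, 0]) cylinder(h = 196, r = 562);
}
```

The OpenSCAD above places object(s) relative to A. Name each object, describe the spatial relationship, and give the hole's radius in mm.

A is a house frame. The house frame has a circular hole through its front wall. The hole's radius is 562 mm.

The subtracted cylinder has r = 562 mm.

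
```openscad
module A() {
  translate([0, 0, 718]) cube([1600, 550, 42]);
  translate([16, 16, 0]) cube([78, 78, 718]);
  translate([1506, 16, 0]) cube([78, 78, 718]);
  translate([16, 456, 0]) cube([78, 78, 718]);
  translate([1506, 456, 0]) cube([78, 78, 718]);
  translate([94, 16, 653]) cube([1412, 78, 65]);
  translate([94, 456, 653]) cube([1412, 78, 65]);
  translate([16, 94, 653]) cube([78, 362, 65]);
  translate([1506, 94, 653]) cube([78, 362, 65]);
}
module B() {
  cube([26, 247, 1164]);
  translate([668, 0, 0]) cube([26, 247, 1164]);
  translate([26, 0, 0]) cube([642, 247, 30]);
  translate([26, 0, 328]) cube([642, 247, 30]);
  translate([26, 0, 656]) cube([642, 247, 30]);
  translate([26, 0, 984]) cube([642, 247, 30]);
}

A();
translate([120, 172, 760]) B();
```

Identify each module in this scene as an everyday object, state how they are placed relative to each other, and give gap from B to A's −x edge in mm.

The bookshelf's min-x is at 120; the table's min-x is 0; gap = 120 mm.

A is a table. B is a bookshelf. The bookshelf is on top of the table. The gap from the bookshelf to the table's −x edge is 120 mm.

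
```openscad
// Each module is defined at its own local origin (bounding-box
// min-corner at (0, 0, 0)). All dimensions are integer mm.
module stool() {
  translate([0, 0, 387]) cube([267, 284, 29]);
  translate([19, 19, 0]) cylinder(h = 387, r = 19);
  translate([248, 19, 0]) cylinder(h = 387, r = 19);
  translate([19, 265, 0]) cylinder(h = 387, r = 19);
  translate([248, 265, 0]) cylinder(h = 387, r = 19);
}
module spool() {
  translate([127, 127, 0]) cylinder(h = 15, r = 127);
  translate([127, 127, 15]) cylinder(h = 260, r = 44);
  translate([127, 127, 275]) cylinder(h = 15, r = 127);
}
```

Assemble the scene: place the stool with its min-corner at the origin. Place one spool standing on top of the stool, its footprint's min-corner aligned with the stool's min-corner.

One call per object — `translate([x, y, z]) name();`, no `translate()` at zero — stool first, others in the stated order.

stool();
translate([0, 0, 416]) spool();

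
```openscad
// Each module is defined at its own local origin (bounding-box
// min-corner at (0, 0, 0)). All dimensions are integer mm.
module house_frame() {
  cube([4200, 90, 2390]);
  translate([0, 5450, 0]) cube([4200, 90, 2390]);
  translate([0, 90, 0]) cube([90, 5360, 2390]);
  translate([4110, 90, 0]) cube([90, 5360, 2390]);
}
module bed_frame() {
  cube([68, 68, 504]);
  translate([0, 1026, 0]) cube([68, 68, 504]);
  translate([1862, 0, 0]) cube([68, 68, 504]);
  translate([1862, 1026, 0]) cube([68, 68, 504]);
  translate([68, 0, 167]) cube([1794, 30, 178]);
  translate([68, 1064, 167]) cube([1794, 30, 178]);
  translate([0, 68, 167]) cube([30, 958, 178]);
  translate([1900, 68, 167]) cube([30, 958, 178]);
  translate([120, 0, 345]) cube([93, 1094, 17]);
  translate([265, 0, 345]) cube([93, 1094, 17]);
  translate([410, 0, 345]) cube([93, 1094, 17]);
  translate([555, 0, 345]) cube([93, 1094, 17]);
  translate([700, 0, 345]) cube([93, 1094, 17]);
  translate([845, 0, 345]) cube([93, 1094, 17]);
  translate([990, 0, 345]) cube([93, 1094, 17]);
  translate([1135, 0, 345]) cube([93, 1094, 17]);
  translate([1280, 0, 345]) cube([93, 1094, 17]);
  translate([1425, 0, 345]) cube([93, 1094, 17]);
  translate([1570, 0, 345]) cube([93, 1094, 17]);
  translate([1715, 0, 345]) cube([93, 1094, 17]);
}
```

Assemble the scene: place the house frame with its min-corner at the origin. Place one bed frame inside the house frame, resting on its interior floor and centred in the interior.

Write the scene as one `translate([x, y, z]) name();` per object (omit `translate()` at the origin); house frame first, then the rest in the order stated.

house_frame();
translate([1135, 2223, 0]) bed_frame();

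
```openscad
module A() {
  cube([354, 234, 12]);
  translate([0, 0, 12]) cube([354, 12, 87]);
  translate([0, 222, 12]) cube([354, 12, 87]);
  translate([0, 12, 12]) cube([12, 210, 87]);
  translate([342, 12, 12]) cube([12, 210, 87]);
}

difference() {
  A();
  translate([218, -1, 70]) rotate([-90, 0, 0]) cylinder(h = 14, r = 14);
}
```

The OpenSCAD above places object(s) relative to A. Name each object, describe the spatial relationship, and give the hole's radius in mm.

The subtracted cylinder has r = 14 mm.

A is an open box. The open box has a circular hole through its front wall. The hole's radius is 14 mm.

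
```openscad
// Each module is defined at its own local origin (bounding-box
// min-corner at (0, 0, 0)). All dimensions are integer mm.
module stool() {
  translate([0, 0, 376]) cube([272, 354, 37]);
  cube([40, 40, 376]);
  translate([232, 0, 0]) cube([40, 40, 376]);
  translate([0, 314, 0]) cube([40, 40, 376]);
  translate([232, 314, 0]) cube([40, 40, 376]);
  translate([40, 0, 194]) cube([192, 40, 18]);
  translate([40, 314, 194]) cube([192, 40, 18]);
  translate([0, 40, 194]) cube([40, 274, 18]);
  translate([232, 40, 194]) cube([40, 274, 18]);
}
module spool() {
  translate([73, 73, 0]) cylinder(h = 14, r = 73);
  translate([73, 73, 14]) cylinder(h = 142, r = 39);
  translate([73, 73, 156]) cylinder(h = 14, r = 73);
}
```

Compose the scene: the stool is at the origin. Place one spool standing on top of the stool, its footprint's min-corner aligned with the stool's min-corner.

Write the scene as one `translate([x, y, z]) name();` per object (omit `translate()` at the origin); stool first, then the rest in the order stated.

stool();
translate([0, 0, 413]) spool();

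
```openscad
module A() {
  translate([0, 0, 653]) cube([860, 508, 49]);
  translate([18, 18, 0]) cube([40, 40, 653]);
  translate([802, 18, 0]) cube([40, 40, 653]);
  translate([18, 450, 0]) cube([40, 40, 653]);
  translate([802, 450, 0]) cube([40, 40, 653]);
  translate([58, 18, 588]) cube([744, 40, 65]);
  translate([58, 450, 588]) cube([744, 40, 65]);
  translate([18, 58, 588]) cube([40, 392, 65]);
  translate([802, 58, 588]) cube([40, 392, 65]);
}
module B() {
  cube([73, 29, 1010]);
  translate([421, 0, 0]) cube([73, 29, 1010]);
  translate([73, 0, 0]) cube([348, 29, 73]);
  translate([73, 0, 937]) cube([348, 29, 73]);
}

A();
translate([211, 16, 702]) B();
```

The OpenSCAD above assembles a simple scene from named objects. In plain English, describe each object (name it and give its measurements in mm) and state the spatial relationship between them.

A is a rectangular dining table. The top is 860×508×49 mm with its upper surface at z = 702 mm. It stands on four 40×40 mm square legs, each inset 18 mm from the nearest pair of top edges, running from the floor to the underside of the top. Four apron rails, 40 mm thick and 65 mm tall, run between adjacent legs with their top edges flush with the underside of the top and their outer faces flush with the legs' outer faces.

B is a rectangular picture frame lying in the x–z plane (depth along y). The opening is 348 mm wide (x) by 864 mm tall (z), surrounded by a border 73 mm wide on all four sides. The frame is 29 mm deep and is made of two full-height vertical stiles with two horizontal rails fitted between them.

The picture frame is on top of the table.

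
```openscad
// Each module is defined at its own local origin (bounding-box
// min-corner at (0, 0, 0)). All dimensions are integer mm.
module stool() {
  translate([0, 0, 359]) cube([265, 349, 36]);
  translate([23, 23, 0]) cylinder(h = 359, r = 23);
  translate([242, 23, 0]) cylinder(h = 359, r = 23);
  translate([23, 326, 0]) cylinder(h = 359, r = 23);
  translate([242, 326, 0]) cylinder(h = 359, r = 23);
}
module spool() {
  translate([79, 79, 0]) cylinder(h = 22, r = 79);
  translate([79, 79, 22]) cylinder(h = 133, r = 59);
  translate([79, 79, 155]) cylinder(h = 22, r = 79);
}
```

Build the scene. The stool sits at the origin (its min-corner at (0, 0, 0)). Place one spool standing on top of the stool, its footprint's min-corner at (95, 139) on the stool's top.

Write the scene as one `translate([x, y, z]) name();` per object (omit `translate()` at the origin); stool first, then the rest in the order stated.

stool();
translate([95, 139, 395]) spool();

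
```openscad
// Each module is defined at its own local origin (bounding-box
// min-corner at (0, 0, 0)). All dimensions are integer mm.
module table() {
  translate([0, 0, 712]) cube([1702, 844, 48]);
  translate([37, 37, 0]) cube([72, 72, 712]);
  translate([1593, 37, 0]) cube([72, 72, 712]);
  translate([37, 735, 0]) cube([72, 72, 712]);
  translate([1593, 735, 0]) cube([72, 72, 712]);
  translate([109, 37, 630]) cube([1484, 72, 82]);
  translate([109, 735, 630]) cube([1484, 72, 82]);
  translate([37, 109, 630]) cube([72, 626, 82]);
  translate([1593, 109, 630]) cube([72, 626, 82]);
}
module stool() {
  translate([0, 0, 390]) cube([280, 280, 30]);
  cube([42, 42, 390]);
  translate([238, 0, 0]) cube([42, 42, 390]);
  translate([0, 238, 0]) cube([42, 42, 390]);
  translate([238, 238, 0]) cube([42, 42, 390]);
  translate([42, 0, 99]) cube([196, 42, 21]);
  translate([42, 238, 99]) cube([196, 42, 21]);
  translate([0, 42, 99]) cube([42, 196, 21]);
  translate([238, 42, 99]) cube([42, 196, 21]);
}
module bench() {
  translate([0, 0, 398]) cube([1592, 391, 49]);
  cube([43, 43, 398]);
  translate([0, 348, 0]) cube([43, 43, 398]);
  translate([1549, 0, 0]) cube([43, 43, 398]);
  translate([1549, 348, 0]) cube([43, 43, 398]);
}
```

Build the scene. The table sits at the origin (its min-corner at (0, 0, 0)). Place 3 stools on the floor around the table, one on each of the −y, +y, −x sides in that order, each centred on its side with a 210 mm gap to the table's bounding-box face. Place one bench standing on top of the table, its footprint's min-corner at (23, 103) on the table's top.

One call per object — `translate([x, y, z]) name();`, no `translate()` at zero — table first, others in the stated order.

table();
translate([711, -490, 0]) stool();
translate([711, 1054, 0]) stool();
translate([-490, 282, 0]) stool();
translate([23, 103, 760]) bench();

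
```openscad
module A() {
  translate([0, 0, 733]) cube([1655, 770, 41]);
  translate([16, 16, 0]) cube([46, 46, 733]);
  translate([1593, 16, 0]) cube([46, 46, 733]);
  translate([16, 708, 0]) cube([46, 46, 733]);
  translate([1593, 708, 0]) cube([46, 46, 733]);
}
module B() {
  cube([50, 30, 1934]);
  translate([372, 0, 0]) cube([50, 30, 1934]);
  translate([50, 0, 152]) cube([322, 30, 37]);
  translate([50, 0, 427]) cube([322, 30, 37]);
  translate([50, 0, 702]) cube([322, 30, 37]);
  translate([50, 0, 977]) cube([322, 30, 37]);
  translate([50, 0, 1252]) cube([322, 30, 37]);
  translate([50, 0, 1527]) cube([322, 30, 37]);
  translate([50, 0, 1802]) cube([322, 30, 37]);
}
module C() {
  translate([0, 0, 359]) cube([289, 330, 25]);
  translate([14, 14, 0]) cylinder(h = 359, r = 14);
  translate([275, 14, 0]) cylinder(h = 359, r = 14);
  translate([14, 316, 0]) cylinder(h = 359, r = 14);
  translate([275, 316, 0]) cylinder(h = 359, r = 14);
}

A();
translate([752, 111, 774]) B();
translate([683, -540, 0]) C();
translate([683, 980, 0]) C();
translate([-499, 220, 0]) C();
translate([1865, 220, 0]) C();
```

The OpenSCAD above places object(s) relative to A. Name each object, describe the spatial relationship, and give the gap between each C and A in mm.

Each stool's nearest face is 210 mm from the table's bounding box.

A is a table. B is a ladder. C is a stool. The ladder is on top of the table. Four stools sit around the table at the −y, +y, −x, +x sides. The gap between each stool and the table is 210 mm.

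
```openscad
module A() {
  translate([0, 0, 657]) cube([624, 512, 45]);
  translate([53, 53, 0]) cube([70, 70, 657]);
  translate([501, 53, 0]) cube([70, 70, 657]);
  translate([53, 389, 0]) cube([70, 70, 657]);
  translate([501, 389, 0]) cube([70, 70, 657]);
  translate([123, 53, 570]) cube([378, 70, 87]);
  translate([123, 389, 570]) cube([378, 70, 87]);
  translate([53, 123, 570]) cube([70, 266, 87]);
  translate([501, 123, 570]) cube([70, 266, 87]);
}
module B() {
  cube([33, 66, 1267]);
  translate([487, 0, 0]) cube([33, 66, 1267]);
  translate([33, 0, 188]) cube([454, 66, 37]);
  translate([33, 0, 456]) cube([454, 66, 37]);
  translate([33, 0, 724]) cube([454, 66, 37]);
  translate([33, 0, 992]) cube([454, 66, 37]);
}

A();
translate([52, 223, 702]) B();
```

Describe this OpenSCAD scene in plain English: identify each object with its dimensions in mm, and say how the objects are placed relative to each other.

A is a table with a 624×512 mm rectangular top, 45 mm thick, top surface at z = 702 mm, supported by four 70×70 mm square legs, each inset 53 mm from the nearest pair of top edges, running from the floor. Four apron rails, 70 mm thick and 87 mm tall, run between adjacent legs with their top edges flush with the underside of the top and their outer faces flush with the legs' outer faces.

B is a wooden ladder with two side rails of 33×66 mm section and 1267 mm height, set 520 mm apart overall. Between them run 4 rectangular rungs (66 mm deep, 37 mm thick), front faces flush with the rails' −y face. The bottom of the first rung is 188 mm above the floor and each subsequent rung is 268 mm higher than the one below.

The ladder is on top of the table, centred.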